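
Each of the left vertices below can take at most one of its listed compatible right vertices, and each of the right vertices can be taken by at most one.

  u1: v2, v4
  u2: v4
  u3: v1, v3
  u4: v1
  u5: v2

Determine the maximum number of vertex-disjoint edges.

Unit-capacity flow: source→left, listed edges, right→sink; max matching = max flow.
Augmenting path u1→v2 (+1); matched 1.
Augmenting path u2→v4 (+1); matched 2.
Augmenting path u3→v1 (+1); matched 3.
Augmenting path u4→v1→u3→v3 (+1); matched 4.
No augmenting path remains; maximum matching = 4.
König certificate: {u3, u4, v2, v4} is a vertex cover of size 4 (every listed pair touches it), so no matching can be larger.

4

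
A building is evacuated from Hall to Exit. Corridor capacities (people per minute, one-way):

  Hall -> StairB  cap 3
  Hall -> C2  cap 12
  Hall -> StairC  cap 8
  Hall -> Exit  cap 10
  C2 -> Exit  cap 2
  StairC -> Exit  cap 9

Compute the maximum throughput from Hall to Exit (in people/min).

Augment Hall→Exit: bottleneck 10, flow now 10.
Augment Hall→C2→Exit: bottleneck 2, flow now 12.
Augment Hall→StairC→Exit: bottleneck 8, flow now 20.
No augmenting path remains; maximum flow = 20.
In the residual graph, reachable from Hall: {Hall, StairB, C2}.
Min-cut edges: Hall→StairC (8), Hall→Exit (10), C2→Exit (2); capacity 8 + 10 + 2 = 20.
This cut is saturated, so no flow can exceed 20.

20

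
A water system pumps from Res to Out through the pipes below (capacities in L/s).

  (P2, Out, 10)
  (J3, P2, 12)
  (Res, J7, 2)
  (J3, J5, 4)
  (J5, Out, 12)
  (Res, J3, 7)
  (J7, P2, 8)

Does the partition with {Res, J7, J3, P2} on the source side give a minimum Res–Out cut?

Given cut capacity: 4 + 10 = 14.
Augment Res→J7→P2→Out: bottleneck 2, flow now 2.
Augment Res→J3→J5→Out: bottleneck 4, flow now 6.
Augment Res→J3→P2→Out: bottleneck 3, flow now 9.
No augmenting path remains; maximum flow = 9.
In the residual graph, reachable from Res: {Res}.
Min-cut edges: Res→J7 (2), Res→J3 (7); capacity 2 + 7 = 9.
Cut capacity 14 exceeds the max flow 9, so it is not minimum.

No — its capacity is 14, but the minimum cut has capacity 9.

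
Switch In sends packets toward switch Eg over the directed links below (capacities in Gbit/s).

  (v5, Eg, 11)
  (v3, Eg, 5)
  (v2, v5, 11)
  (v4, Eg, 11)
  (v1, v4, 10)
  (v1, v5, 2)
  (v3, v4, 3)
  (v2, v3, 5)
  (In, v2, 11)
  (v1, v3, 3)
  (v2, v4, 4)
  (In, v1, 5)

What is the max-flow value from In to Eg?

16

Augment In→v1→v3→Eg: bottleneck 3, flow now 3.
Augment In→v1→v4→Eg: bottleneck 2, flow now 5.
Augment In→v2→v3→Eg: bottleneck 2, flow now 7.
Augment In→v2→v4→Eg: bottleneck 4, flow now 11.
Augment In→v2→v5→Eg: bottleneck 5, flow now 16.
No augmenting path remains; maximum flow = 16.
In the residual graph, reachable from In: {In}.
Min-cut edges: In→v1 (5), In→v2 (11); capacity 5 + 11 = 16.
This cut is saturated, so no flow can exceed 16.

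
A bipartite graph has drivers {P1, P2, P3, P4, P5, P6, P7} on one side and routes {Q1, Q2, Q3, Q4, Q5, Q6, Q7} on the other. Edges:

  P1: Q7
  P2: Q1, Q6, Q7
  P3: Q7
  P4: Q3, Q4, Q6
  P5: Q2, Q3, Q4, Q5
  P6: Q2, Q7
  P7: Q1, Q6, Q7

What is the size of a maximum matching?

6

Unit-capacity flow: source→left, listed edges, right→sink; max matching = max flow.
Augmenting path P1→Q7 (+1); matched 1.
Augmenting path P2→Q1 (+1); matched 2.
Augmenting path P4→Q3 (+1); matched 3.
Augmenting path P5→Q2 (+1); matched 4.
Augmenting path P7→Q6 (+1); matched 5.
Augmenting path P6→Q2→P5→Q4 (+1); matched 6.
No augmenting path remains; maximum matching = 6.
König certificate: {P2, P4, P5, P6, P7, Q7} is a vertex cover of size 6 (every listed pair touches it), so no matching can be larger.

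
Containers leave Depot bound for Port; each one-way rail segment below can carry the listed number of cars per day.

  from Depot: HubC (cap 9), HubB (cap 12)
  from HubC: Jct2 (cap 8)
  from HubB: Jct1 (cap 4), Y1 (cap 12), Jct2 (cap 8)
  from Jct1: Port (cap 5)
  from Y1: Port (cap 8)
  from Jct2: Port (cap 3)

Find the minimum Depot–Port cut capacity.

15

Augment Depot→HubC→Jct2→Port: bottleneck 3, flow now 3.
Augment Depot→HubB→Jct1→Port: bottleneck 4, flow now 7.
Augment Depot→HubB→Y1→Port: bottleneck 8, flow now 15.
No augmenting path remains; maximum flow = 15.
By max-flow min-cut, the minimum cut capacity equals the max flow.
In the residual graph, reachable from Depot: {Depot, HubC, Jct2}.
Min-cut edges: Depot→HubB (12), Jct2→Port (3); capacity 12 + 3 = 15.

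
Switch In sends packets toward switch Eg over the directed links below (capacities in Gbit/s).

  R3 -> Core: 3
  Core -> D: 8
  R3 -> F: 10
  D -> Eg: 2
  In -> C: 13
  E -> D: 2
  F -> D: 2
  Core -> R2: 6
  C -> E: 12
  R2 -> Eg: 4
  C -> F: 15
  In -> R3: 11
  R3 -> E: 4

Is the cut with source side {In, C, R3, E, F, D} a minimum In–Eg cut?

Yes — it is a minimum cut (capacity 5).

Given cut capacity: 3 + 2 = 5.
Augment In→C→E→D→Eg: bottleneck 2, flow now 2.
Augment In→R3→Core→R2→Eg: bottleneck 3, flow now 5.
No augmenting path remains; maximum flow = 5.
Cut capacity 5 equals the max flow, so it is a minimum cut.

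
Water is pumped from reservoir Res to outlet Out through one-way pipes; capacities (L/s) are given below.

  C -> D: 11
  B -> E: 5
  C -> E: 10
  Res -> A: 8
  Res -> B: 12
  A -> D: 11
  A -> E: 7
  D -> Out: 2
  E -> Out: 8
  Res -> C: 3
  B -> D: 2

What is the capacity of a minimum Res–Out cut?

Augment Res→A→D→Out: bottleneck 2, flow now 2.
Augment Res→A→E→Out: bottleneck 6, flow now 8.
Augment Res→B→E→Out: bottleneck 2, flow now 10.
No augmenting path remains; maximum flow = 10.
By max-flow min-cut, the minimum cut capacity equals the max flow.
In the residual graph, reachable from Res: {Res, A, B, C, D, E}.
Min-cut edges: D→Out (2), E→Out (8); capacity 2 + 8 = 10.

10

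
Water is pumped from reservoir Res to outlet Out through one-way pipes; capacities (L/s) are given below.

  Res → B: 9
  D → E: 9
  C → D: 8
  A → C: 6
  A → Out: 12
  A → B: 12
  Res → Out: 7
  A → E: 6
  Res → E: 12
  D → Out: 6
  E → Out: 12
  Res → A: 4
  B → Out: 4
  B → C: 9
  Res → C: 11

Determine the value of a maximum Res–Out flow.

33

Augment Res→Out: bottleneck 7, flow now 7.
Augment Res→A→Out: bottleneck 4, flow now 11.
Augment Res→B→Out: bottleneck 4, flow now 15.
Augment Res→E→Out: bottleneck 12, flow now 27.
Augment Res→C→D→Out: bottleneck 6, flow now 33.
No augmenting path remains; maximum flow = 33.
In the residual graph, reachable from Res: {Res, B, C, D, E}.
Min-cut edges: Res→A (4), Res→Out (7), B→Out (4), D→Out (6), E→Out (12); capacity 4 + 7 + 4 + 6 + 12 = 33.
This cut is saturated, so no flow can exceed 33.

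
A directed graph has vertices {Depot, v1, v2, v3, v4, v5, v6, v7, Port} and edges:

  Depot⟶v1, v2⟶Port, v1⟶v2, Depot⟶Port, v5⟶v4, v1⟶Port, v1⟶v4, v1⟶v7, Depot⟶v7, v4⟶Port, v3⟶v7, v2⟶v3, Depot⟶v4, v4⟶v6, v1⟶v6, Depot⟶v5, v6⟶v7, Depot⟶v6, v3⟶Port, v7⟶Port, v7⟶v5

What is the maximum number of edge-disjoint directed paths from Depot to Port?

4

Assign every edge capacity 1; by Menger, the answer equals the max flow.
Path Depot→Port (+1); total 1.
Path Depot→v1→Port (+1); total 2.
Path Depot→v4→Port (+1); total 3.
Path Depot→v7→Port (+1); total 4.
No residual Depot→Port path; max flow = 4.
Certifying cut of size 4: {Depot→Port, Depot→v1, v4→Port, v7→Port}.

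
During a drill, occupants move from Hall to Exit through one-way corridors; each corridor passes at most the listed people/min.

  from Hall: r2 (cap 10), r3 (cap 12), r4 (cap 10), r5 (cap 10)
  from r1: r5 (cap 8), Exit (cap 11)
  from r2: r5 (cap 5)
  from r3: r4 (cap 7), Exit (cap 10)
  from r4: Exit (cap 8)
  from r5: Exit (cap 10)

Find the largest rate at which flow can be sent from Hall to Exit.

Augment Hall→r3→Exit: bottleneck 10, flow now 10.
Augment Hall→r4→Exit: bottleneck 8, flow now 18.
Augment Hall→r5→Exit: bottleneck 10, flow now 28.
No augmenting path remains; maximum flow = 28.
In the residual graph, reachable from Hall: {Hall, r2, r3, r4, r5}.
Min-cut edges: r3→Exit (10), r4→Exit (8), r5→Exit (10); capacity 10 + 8 + 10 = 28.
This cut is saturated, so no flow can exceed 28.

28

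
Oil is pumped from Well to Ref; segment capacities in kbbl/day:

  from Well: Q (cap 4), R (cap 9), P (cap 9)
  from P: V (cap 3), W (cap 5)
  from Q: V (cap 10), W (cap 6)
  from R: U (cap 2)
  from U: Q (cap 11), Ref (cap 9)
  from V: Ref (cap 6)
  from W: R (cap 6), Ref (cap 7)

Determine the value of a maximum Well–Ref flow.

14

Augment Well→P→V→Ref: bottleneck 3, flow now 3.
Augment Well→P→W→Ref: bottleneck 5, flow now 8.
Augment Well→Q→V→Ref: bottleneck 3, flow now 11.
Augment Well→Q→W→Ref: bottleneck 1, flow now 12.
Augment Well→R→U→Ref: bottleneck 2, flow now 14.
No augmenting path remains; maximum flow = 14.
In the residual graph, reachable from Well: {Well, P, R}.
Min-cut edges: Well→Q (4), P→V (3), P→W (5), R→U (2); capacity 4 + 3 + 5 + 2 = 14.
This cut is saturated, so no flow can exceed 14.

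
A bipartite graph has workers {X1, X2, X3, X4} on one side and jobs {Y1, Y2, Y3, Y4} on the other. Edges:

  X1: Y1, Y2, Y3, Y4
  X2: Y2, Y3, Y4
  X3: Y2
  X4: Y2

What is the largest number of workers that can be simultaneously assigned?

Unit-capacity flow: source→left, listed edges, right→sink; max matching = max flow.
Augmenting path X1→Y1 (+1); matched 1.
Augmenting path X2→Y2 (+1); matched 2.
Augmenting path X3→Y2→X2→Y3 (+1); matched 3.
No augmenting path remains; maximum matching = 3.
König certificate: {X1, X2, Y2} is a vertex cover of size 3 (every listed pair touches it), so no matching can be larger.

3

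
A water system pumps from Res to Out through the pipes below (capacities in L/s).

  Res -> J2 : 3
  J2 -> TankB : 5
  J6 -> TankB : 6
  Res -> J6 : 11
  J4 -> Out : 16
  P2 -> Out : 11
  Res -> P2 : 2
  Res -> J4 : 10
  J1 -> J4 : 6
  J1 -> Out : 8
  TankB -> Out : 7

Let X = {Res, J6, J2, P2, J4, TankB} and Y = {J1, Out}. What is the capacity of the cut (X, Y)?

Edges leaving {Res, J6, J2, P2, J4, TankB}: P2→Out (11), J4→Out (16), TankB→Out (7).
Cut capacity = 11 + 16 + 7 = 34.

34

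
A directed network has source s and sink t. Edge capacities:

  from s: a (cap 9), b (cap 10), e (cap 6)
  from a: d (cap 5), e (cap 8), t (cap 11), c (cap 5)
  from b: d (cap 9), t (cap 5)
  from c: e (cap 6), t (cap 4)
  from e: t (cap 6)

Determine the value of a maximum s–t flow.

Augment s→a→t: bottleneck 9, flow now 9.
Augment s→b→t: bottleneck 5, flow now 14.
Augment s→e→t: bottleneck 6, flow now 20.
No augmenting path remains; maximum flow = 20.
In the residual graph, reachable from s: {s, b, d}.
Min-cut edges: s→a (9), s→e (6), b→t (5); capacity 9 + 6 + 5 = 20.
This cut is saturated, so no flow can exceed 20.

20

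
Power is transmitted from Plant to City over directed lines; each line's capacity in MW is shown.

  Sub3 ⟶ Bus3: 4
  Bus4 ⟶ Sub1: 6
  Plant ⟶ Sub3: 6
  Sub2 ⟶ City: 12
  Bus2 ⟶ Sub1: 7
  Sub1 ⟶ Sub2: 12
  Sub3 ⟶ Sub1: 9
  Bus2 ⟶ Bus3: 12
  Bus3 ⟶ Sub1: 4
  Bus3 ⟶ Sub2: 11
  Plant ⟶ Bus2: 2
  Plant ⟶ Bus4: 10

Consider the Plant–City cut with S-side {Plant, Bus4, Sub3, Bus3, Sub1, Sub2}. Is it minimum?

No — its capacity is 14, but the minimum cut has capacity 12.

Given cut capacity: 2 + 12 = 14.
Augment Plant→Bus2→Bus3→Sub2→City: bottleneck 2, flow now 2.
Augment Plant→Bus4→Sub1→Sub2→City: bottleneck 6, flow now 8.
Augment Plant→Sub3→Bus3→Sub2→City: bottleneck 4, flow now 12.
No augmenting path remains; maximum flow = 12.
In the residual graph, reachable from Plant: {Plant, Bus2, Bus4, Sub3, Bus3, Sub1, Sub2}.
Min-cut edges: Sub2→City (12); capacity 12 = 12.
Cut capacity 14 exceeds the max flow 12, so it is not minimum.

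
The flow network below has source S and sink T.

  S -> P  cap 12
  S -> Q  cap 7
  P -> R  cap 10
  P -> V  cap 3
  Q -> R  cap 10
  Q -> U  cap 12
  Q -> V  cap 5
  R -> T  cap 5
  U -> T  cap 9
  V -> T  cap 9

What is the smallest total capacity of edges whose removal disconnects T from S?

Augment S→P→R→T: bottleneck 5, flow now 5.
Augment S→P→V→T: bottleneck 3, flow now 8.
Augment S→Q→U→T: bottleneck 7, flow now 15.
No augmenting path remains; maximum flow = 15.
By max-flow min-cut, the minimum cut capacity equals the max flow.
In the residual graph, reachable from S: {S, P, R}.
Min-cut edges: S→Q (7), P→V (3), R→T (5); capacity 7 + 3 + 5 = 15.

15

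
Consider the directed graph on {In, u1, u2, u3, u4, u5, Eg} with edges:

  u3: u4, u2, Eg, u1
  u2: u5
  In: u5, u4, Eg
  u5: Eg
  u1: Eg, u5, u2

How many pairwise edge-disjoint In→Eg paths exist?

2

Assign every edge capacity 1; by Menger, the answer equals the max flow.
Path In→Eg (+1); total 1.
Path In→u5→Eg (+1); total 2.
No residual In→Eg path; max flow = 2.
Certifying cut of size 2: {In→Eg, In→u5}.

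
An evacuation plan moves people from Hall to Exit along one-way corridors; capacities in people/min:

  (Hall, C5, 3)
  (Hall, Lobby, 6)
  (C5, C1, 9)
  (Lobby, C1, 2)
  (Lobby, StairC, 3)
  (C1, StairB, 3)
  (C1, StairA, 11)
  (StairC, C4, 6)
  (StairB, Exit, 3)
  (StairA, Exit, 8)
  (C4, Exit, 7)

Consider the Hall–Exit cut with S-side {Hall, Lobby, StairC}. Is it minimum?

Given cut capacity: 3 + 2 + 6 = 11.
Augment Hall→C5→C1→StairB→Exit: bottleneck 3, flow now 3.
Augment Hall→Lobby→C1→StairA→Exit: bottleneck 2, flow now 5.
Augment Hall→Lobby→StairC→C4→Exit: bottleneck 3, flow now 8.
No augmenting path remains; maximum flow = 8.
In the residual graph, reachable from Hall: {Hall, Lobby}.
Min-cut edges: Hall→C5 (3), Lobby→C1 (2), Lobby→StairC (3); capacity 3 + 2 + 3 = 8.
Cut capacity 11 exceeds the max flow 8, so it is not minimum.

No — its capacity is 11, but the minimum cut has capacity 8.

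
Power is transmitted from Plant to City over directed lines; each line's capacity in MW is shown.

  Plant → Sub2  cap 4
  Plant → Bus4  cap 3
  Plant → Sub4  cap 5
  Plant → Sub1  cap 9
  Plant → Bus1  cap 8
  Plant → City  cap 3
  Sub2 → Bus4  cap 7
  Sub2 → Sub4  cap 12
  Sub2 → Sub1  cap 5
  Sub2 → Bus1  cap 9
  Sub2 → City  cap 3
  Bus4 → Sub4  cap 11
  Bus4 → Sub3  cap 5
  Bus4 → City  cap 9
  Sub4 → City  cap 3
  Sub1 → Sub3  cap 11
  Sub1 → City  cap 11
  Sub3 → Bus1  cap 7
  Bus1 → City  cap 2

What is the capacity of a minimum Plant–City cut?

24

Augment Plant→City: bottleneck 3, flow now 3.
Augment Plant→Sub2→City: bottleneck 3, flow now 6.
Augment Plant→Bus4→City: bottleneck 3, flow now 9.
Augment Plant→Sub4→City: bottleneck 3, flow now 12.
Augment Plant→Sub1→City: bottleneck 9, flow now 21.
Augment Plant→Bus1→City: bottleneck 2, flow now 23.
Augment Plant→Sub2→Bus4→City: bottleneck 1, flow now 24.
No augmenting path remains; maximum flow = 24.
By max-flow min-cut, the minimum cut capacity equals the max flow.
In the residual graph, reachable from Plant: {Plant, Sub4, Bus1}.
Min-cut edges: Plant→Sub2 (4), Plant→Bus4 (3), Plant→Sub1 (9), Plant→City (3), Sub4→City (3), Bus1→City (2); capacity 4 + 3 + 9 + 3 + 3 + 2 = 24.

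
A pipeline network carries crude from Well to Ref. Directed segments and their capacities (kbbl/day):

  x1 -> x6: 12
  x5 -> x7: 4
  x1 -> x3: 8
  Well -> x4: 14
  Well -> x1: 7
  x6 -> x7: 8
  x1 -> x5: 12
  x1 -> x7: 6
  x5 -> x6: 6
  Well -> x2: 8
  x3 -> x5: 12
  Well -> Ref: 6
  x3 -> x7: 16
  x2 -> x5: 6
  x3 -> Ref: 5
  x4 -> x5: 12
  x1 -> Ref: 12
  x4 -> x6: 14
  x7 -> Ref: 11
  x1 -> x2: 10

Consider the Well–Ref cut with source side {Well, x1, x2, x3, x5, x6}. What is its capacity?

71

Edges leaving {Well, x1, x2, x3, x5, x6}: Well→x4 (14), Well→Ref (6), x1→x7 (6), x1→Ref (12), x3→x7 (16), x3→Ref (5), x5→x7 (4), x6→x7 (8).
Cut capacity = 14 + 6 + 6 + 12 + 16 + 5 + 4 + 8 = 71.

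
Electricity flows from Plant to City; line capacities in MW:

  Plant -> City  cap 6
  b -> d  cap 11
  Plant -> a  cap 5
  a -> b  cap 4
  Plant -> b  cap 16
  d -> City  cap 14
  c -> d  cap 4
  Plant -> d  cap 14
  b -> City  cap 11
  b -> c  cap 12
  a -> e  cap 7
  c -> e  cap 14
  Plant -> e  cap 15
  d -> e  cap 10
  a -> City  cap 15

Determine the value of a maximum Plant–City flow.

36

Augment Plant→City: bottleneck 6, flow now 6.
Augment Plant→a→City: bottleneck 5, flow now 11.
Augment Plant→b→City: bottleneck 11, flow now 22.
Augment Plant→d→City: bottleneck 14, flow now 36.
No augmenting path remains; maximum flow = 36.
In the residual graph, reachable from Plant: {Plant, b, c, d, e}.
Min-cut edges: Plant→a (5), Plant→City (6), b→City (11), d→City (14); capacity 5 + 6 + 11 + 14 = 36.
This cut is saturated, so no flow can exceed 36.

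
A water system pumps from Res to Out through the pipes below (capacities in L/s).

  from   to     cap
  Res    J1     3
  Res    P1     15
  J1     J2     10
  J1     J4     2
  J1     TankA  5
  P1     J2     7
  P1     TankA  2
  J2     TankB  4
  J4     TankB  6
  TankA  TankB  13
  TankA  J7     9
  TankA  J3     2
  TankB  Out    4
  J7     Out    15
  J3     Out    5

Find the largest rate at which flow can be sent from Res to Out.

Augment Res→J1→J2→TankB→Out: bottleneck 3, flow now 3.
Augment Res→P1→J2→TankB→Out: bottleneck 1, flow now 4.
Augment Res→P1→TankA→J7→Out: bottleneck 2, flow now 6.
Augment Res→P1→J2→J1→TankA→J7→Out: bottleneck 3, flow now 9. (uses reverse residual edge)
No augmenting path remains; maximum flow = 9.
In the residual graph, reachable from Res: {Res, P1, J2}.
Min-cut edges: Res→J1 (3), P1→TankA (2), J2→TankB (4); capacity 3 + 2 + 4 = 9.
This cut is saturated, so no flow can exceed 9.

9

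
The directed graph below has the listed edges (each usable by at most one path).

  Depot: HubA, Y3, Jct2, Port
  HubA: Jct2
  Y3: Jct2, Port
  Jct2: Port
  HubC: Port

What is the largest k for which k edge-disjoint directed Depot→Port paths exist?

3

Assign every edge capacity 1; by Menger, the answer equals the max flow.
Path Depot→Port (+1); total 1.
Path Depot→Y3→Port (+1); total 2.
Path Depot→Jct2→Port (+1); total 3.
No residual Depot→Port path; max flow = 3.
Certifying cut of size 3: {Depot→Port, Depot→Y3, Jct2→Port}.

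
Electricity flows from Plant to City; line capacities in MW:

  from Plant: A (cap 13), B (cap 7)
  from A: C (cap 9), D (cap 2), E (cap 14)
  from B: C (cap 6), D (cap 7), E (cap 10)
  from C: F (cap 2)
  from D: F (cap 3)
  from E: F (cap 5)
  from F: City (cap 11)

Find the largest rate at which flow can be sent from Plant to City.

Augment Plant→A→C→F→City: bottleneck 2, flow now 2.
Augment Plant→A→D→F→City: bottleneck 2, flow now 4.
Augment Plant→A→E→F→City: bottleneck 5, flow now 9.
Augment Plant→B→D→F→City: bottleneck 1, flow now 10.
No augmenting path remains; maximum flow = 10.
In the residual graph, reachable from Plant: {Plant, A, B, C, D, E}.
Min-cut edges: C→F (2), D→F (3), E→F (5); capacity 2 + 3 + 5 = 10.
This cut is saturated, so no flow can exceed 10.

10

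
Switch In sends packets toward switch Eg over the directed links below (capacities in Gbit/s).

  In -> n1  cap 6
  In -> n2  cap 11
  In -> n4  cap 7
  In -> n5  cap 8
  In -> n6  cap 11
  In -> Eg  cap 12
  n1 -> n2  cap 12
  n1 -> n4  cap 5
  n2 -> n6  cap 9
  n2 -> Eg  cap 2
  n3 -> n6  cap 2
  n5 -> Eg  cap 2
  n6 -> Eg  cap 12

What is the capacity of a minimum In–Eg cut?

28

Augment In→Eg: bottleneck 12, flow now 12.
Augment In→n2→Eg: bottleneck 2, flow now 14.
Augment In→n5→Eg: bottleneck 2, flow now 16.
Augment In→n6→Eg: bottleneck 11, flow now 27.
Augment In→n2→n6→Eg: bottleneck 1, flow now 28.
No augmenting path remains; maximum flow = 28.
By max-flow min-cut, the minimum cut capacity equals the max flow.
In the residual graph, reachable from In: {In, n1, n2, n4, n5, n6}.
Min-cut edges: In→Eg (12), n2→Eg (2), n5→Eg (2), n6→Eg (12); capacity 12 + 2 + 2 + 12 = 28.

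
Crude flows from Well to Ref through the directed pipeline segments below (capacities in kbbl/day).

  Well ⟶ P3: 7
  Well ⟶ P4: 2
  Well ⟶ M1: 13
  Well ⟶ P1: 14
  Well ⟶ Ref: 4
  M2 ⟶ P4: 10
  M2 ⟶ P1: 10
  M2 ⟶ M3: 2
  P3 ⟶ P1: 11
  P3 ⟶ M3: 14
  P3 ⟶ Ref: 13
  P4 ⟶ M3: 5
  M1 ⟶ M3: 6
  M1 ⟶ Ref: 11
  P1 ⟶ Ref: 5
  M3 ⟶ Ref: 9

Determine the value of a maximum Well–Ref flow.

Augment Well→Ref: bottleneck 4, flow now 4.
Augment Well→P3→Ref: bottleneck 7, flow now 11.
Augment Well→M1→Ref: bottleneck 11, flow now 22.
Augment Well→P1→Ref: bottleneck 5, flow now 27.
Augment Well→P4→M3→Ref: bottleneck 2, flow now 29.
Augment Well→M1→M3→Ref: bottleneck 2, flow now 31.
No augmenting path remains; maximum flow = 31.
In the residual graph, reachable from Well: {Well, P1}.
Min-cut edges: Well→P3 (7), Well→P4 (2), Well→M1 (13), Well→Ref (4), P1→Ref (5); capacity 7 + 2 + 13 + 4 + 5 = 31.
This cut is saturated, so no flow can exceed 31.

31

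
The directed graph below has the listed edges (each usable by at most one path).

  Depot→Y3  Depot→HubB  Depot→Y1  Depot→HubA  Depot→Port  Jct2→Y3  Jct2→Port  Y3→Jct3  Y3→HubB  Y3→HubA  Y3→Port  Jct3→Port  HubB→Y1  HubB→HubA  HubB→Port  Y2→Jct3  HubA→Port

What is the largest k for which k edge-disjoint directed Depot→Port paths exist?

Assign every edge capacity 1; by Menger, the answer equals the max flow.
Path Depot→Port (+1); total 1.
Path Depot→Y3→Port (+1); total 2.
Path Depot→HubB→Port (+1); total 3.
Path Depot→HubA→Port (+1); total 4.
No residual Depot→Port path; max flow = 4.
Certifying cut of size 4: {Depot→HubA, Depot→HubB, Depot→Port, Depot→Y3}.

4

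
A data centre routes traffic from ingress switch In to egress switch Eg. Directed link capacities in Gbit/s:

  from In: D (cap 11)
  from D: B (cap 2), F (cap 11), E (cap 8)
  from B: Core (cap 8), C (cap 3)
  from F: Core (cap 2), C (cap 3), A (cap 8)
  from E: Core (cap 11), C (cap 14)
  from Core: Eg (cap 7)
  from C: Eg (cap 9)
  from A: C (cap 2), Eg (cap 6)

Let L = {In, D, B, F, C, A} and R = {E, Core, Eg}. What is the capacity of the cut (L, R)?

Edges leaving {In, D, B, F, C, A}: D→E (8), B→Core (8), F→Core (2), C→Eg (9), A→Eg (6).
Cut capacity = 8 + 8 + 2 + 9 + 6 = 33.

33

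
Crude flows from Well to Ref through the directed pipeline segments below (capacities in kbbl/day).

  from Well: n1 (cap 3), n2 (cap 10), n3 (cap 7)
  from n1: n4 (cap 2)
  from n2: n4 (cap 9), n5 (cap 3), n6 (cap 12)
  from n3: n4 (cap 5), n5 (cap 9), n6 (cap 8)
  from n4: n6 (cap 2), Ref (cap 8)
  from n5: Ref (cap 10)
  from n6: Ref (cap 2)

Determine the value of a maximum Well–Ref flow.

Augment Well→n1→n4→Ref: bottleneck 2, flow now 2.
Augment Well→n2→n4→Ref: bottleneck 6, flow now 8.
Augment Well→n2→n5→Ref: bottleneck 3, flow now 11.
Augment Well→n2→n6→Ref: bottleneck 1, flow now 12.
Augment Well→n3→n5→Ref: bottleneck 7, flow now 19.
No augmenting path remains; maximum flow = 19.
In the residual graph, reachable from Well: {Well, n1}.
Min-cut edges: Well→n2 (10), Well→n3 (7), n1→n4 (2); capacity 10 + 7 + 2 = 19.
This cut is saturated, so no flow can exceed 19.

19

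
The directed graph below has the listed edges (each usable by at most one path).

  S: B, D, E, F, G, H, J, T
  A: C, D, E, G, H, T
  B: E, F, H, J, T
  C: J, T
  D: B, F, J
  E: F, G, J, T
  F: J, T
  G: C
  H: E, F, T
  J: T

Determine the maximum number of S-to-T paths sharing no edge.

Assign every edge capacity 1; by Menger, the answer equals the max flow.
Path S→T (+1); total 1.
Path S→B→T (+1); total 2.
Path S→E→T (+1); total 3.
Path S→F→T (+1); total 4.
Path S→H→T (+1); total 5.
Path S→J→T (+1); total 6.
Path S→G→C→T (+1); total 7.
No residual S→T path; max flow = 7.
Certifying cut of size 7: {B→T, E→T, F→T, G→C, H→T, J→T, S→T}.

7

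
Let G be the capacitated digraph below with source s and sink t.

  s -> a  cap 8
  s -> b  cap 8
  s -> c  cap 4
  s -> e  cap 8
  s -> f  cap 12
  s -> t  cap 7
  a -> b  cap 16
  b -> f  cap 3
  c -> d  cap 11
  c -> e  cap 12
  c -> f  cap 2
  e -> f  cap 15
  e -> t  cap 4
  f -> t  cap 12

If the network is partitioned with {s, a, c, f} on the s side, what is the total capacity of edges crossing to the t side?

74

Edges leaving {s, a, c, f}: s→b (8), s→e (8), s→t (7), a→b (16), c→d (11), c→e (12), f→t (12).
Cut capacity = 8 + 8 + 7 + 16 + 11 + 12 + 12 = 74.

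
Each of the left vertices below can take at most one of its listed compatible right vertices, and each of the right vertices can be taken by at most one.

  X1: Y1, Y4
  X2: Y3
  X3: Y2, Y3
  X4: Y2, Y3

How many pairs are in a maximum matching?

3

Unit-capacity flow: source→left, listed edges, right→sink; max matching = max flow.
Augmenting path X1→Y1 (+1); matched 1.
Augmenting path X2→Y3 (+1); matched 2.
Augmenting path X3→Y2 (+1); matched 3.
No augmenting path remains; maximum matching = 3.
König certificate: {X1, Y2, Y3} is a vertex cover of size 3 (every listed pair touches it), so no matching can be larger.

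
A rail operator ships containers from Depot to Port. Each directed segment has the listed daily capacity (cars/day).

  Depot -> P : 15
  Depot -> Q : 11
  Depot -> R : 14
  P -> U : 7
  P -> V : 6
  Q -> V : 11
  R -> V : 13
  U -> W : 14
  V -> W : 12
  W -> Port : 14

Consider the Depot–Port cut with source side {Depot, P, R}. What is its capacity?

37

Edges leaving {Depot, P, R}: Depot→Q (11), P→U (7), P→V (6), R→V (13).
Cut capacity = 11 + 7 + 6 + 13 = 37.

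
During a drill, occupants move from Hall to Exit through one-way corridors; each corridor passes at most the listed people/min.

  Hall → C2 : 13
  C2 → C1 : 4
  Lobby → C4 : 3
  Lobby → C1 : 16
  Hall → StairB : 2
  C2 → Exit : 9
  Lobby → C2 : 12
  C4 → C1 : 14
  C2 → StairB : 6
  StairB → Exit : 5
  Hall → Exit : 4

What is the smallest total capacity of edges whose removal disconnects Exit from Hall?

18

Augment Hall→Exit: bottleneck 4, flow now 4.
Augment Hall→C2→Exit: bottleneck 9, flow now 13.
Augment Hall→StairB→Exit: bottleneck 2, flow now 15.
Augment Hall→C2→StairB→Exit: bottleneck 3, flow now 18.
No augmenting path remains; maximum flow = 18.
By max-flow min-cut, the minimum cut capacity equals the max flow.
In the residual graph, reachable from Hall: {Hall, C2, StairB, C1}.
Min-cut edges: Hall→Exit (4), C2→Exit (9), StairB→Exit (5); capacity 4 + 9 + 5 = 18.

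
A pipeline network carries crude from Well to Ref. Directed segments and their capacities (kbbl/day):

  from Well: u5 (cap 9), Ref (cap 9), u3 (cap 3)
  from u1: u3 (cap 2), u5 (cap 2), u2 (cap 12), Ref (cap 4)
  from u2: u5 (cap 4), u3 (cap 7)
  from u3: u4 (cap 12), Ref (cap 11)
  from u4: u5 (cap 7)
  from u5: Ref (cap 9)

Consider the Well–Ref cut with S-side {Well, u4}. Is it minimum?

Given cut capacity: 3 + 9 + 9 + 7 = 28.
Augment Well→Ref: bottleneck 9, flow now 9.
Augment Well→u3→Ref: bottleneck 3, flow now 12.
Augment Well→u5→Ref: bottleneck 9, flow now 21.
No augmenting path remains; maximum flow = 21.
In the residual graph, reachable from Well: {Well}.
Min-cut edges: Well→u3 (3), Well→u5 (9), Well→Ref (9); capacity 3 + 9 + 9 = 21.
Cut capacity 28 exceeds the max flow 21, so it is not minimum.

No — its capacity is 28, but the minimum cut has capacity 21.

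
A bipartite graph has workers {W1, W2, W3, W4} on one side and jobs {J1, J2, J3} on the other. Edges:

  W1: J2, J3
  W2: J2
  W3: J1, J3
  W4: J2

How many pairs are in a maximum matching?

Unit-capacity flow: source→left, listed edges, right→sink; max matching = max flow.
Augmenting path W1→J2 (+1); matched 1.
Augmenting path W3→J1 (+1); matched 2.
Augmenting path W2→J2→W1→J3 (+1); matched 3.
No augmenting path remains; maximum matching = 3.
König certificate: {W1, W3, J2} is a vertex cover of size 3 (every listed pair touches it), so no matching can be larger.

3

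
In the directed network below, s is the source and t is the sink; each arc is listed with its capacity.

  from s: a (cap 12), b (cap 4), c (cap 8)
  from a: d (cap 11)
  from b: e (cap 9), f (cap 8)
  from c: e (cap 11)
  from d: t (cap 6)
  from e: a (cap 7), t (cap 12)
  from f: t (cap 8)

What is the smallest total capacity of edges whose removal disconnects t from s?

Augment s→a→d→t: bottleneck 6, flow now 6.
Augment s→b→e→t: bottleneck 4, flow now 10.
Augment s→c→e→t: bottleneck 8, flow now 18.
No augmenting path remains; maximum flow = 18.
By max-flow min-cut, the minimum cut capacity equals the max flow.
In the residual graph, reachable from s: {s, a, d}.
Min-cut edges: s→b (4), s→c (8), d→t (6); capacity 4 + 8 + 6 = 18.

18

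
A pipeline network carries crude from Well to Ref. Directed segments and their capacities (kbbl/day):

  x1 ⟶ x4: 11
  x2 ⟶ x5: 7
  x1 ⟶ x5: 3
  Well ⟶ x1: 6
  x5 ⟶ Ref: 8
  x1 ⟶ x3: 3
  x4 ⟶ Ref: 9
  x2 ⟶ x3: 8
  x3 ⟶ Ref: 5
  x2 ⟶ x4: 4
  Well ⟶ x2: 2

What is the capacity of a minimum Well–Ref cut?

Augment Well→x1→x3→Ref: bottleneck 3, flow now 3.
Augment Well→x1→x4→Ref: bottleneck 3, flow now 6.
Augment Well→x2→x3→Ref: bottleneck 2, flow now 8.
No augmenting path remains; maximum flow = 8.
By max-flow min-cut, the minimum cut capacity equals the max flow.
In the residual graph, reachable from Well: {Well}.
Min-cut edges: Well→x1 (6), Well→x2 (2); capacity 6 + 2 = 8.

8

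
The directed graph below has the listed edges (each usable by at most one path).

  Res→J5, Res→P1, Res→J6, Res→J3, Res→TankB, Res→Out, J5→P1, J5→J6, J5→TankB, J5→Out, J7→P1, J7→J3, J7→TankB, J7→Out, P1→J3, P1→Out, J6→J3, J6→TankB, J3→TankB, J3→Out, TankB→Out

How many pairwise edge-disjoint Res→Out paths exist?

Assign every edge capacity 1; by Menger, the answer equals the max flow.
Path Res→Out (+1); total 1.
Path Res→J5→Out (+1); total 2.
Path Res→P1→Out (+1); total 3.
Path Res→J3→Out (+1); total 4.
Path Res→TankB→Out (+1); total 5.
No residual Res→Out path; max flow = 5.
Certifying cut of size 5: {J3→Out, Res→J5, Res→Out, Res→P1, TankB→Out}.

5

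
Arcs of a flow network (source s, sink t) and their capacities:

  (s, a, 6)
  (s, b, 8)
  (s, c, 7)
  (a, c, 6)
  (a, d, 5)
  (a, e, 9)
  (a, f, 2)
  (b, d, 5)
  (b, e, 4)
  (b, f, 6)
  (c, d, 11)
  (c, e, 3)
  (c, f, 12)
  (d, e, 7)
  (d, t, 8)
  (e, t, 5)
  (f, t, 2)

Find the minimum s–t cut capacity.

15

Augment s→a→d→t: bottleneck 5, flow now 5.
Augment s→a→e→t: bottleneck 1, flow now 6.
Augment s→b→d→t: bottleneck 3, flow now 9.
Augment s→b→e→t: bottleneck 4, flow now 13.
Augment s→b→f→t: bottleneck 1, flow now 14.
Augment s→c→f→t: bottleneck 1, flow now 15.
No augmenting path remains; maximum flow = 15.
By max-flow min-cut, the minimum cut capacity equals the max flow.
In the residual graph, reachable from s: {s, a, b, c, d, e, f}.
Min-cut edges: d→t (8), e→t (5), f→t (2); capacity 8 + 5 + 2 = 15.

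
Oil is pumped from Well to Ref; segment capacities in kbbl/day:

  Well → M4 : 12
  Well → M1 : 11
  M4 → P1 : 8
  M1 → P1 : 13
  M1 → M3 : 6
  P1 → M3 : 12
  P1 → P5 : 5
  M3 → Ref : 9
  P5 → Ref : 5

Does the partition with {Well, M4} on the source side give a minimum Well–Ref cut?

No — its capacity is 19, but the minimum cut has capacity 14.

Given cut capacity: 11 + 8 = 19.
Augment Well→M1→M3→Ref: bottleneck 6, flow now 6.
Augment Well→M4→P1→M3→Ref: bottleneck 3, flow now 9.
Augment Well→M4→P1→P5→Ref: bottleneck 5, flow now 14.
No augmenting path remains; maximum flow = 14.
In the residual graph, reachable from Well: {Well, M4, M1, P1, M3}.
Min-cut edges: P1→P5 (5), M3→Ref (9); capacity 5 + 9 = 14.
Cut capacity 19 exceeds the max flow 14, so it is not minimum.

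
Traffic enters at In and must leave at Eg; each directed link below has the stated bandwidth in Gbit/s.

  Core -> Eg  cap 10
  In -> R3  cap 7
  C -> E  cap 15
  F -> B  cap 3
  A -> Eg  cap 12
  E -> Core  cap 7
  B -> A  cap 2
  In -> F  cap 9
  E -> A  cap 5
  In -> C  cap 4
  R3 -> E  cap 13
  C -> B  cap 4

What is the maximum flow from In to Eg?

13

Augment In→C→B→A→Eg: bottleneck 2, flow now 2.
Augment In→C→E→Core→Eg: bottleneck 2, flow now 4.
Augment In→R3→E→Core→Eg: bottleneck 5, flow now 9.
Augment In→R3→E→A→Eg: bottleneck 2, flow now 11.
Augment In→F→B→C→E→A→Eg: bottleneck 2, flow now 13. (uses reverse residual edge)
No augmenting path remains; maximum flow = 13.
In the residual graph, reachable from In: {In, F, B}.
Min-cut edges: In→C (4), In→R3 (7), B→A (2); capacity 4 + 7 + 2 = 13.
This cut is saturated, so no flow can exceed 13.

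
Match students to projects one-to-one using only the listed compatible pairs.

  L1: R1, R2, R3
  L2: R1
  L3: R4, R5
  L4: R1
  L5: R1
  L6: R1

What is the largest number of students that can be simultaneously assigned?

Unit-capacity flow: source→left, listed edges, right→sink; max matching = max flow.
Augmenting path L1→R1 (+1); matched 1.
Augmenting path L3→R4 (+1); matched 2.
Augmenting path L2→R1→L1→R2 (+1); matched 3.
No augmenting path remains; maximum matching = 3.
König certificate: {L1, L3, R1} is a vertex cover of size 3 (every listed pair touches it), so no matching can be larger.

3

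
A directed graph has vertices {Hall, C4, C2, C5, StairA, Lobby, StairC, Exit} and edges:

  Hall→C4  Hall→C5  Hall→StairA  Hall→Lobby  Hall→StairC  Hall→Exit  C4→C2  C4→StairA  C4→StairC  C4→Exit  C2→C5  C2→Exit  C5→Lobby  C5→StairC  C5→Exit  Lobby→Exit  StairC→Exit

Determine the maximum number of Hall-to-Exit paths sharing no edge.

Assign every edge capacity 1; by Menger, the answer equals the max flow.
Path Hall→Exit (+1); total 1.
Path Hall→C4→Exit (+1); total 2.
Path Hall→C5→Exit (+1); total 3.
Path Hall→Lobby→Exit (+1); total 4.
Path Hall→StairC→Exit (+1); total 5.
No residual Hall→Exit path; max flow = 5.
Certifying cut of size 5: {Hall→C4, Hall→C5, Hall→Exit, Hall→Lobby, Hall→StairC}.

5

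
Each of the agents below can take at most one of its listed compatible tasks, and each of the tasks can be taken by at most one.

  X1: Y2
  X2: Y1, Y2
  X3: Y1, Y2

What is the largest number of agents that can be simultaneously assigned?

2

Unit-capacity flow: source→left, listed edges, right→sink; max matching = max flow.
Augmenting path X1→Y2 (+1); matched 1.
Augmenting path X2→Y1 (+1); matched 2.
No augmenting path remains; maximum matching = 2.
König certificate: {Y1, Y2} is a vertex cover of size 2 (every listed pair touches it), so no matching can be larger.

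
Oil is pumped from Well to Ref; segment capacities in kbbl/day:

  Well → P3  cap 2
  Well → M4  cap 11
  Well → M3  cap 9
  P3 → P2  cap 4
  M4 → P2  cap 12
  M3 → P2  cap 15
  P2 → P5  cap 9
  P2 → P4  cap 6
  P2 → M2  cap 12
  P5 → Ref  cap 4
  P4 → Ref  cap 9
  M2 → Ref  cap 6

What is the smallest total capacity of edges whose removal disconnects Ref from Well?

16

Augment Well→P3→P2→P5→Ref: bottleneck 2, flow now 2.
Augment Well→M4→P2→P5→Ref: bottleneck 2, flow now 4.
Augment Well→M4→P2→P4→Ref: bottleneck 6, flow now 10.
Augment Well→M4→P2→M2→Ref: bottleneck 3, flow now 13.
Augment Well→M3→P2→M2→Ref: bottleneck 3, flow now 16.
No augmenting path remains; maximum flow = 16.
By max-flow min-cut, the minimum cut capacity equals the max flow.
In the residual graph, reachable from Well: {Well, P3, M4, M3, P2, P5, M2}.
Min-cut edges: P2→P4 (6), P5→Ref (4), M2→Ref (6); capacity 6 + 4 + 6 = 16.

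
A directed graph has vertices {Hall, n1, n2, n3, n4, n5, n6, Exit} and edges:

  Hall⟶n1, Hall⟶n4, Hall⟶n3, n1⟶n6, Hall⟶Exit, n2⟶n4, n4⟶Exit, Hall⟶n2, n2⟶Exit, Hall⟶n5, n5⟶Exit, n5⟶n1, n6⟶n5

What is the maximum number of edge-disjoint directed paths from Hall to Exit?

Assign every edge capacity 1; by Menger, the answer equals the max flow.
Path Hall→Exit (+1); total 1.
Path Hall→n2→Exit (+1); total 2.
Path Hall→n4→Exit (+1); total 3.
Path Hall→n5→Exit (+1); total 4.
No residual Hall→Exit path; max flow = 4.
Certifying cut of size 4: {Hall→Exit, Hall→n2, Hall→n4, n5→Exit}.

4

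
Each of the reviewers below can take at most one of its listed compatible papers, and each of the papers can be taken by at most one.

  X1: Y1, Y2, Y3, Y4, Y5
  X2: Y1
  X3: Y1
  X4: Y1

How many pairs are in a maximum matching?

2

Unit-capacity flow: source→left, listed edges, right→sink; max matching = max flow.
Augmenting path X1→Y1 (+1); matched 1.
Augmenting path X2→Y1→X1→Y2 (+1); matched 2.
No augmenting path remains; maximum matching = 2.
König certificate: {X1, Y1} is a vertex cover of size 2 (every listed pair touches it), so no matching can be larger.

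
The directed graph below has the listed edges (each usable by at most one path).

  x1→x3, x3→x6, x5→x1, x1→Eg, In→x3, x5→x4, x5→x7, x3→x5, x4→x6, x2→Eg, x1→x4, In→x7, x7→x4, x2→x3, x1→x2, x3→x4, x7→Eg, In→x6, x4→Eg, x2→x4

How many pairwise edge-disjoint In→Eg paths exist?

2

Assign every edge capacity 1; by Menger, the answer equals the max flow.
Path In→x7→Eg (+1); total 1.
Path In→x3→x4→Eg (+1); total 2.
No residual In→Eg path; max flow = 2.
Certifying cut of size 2: {In→x3, In→x7}.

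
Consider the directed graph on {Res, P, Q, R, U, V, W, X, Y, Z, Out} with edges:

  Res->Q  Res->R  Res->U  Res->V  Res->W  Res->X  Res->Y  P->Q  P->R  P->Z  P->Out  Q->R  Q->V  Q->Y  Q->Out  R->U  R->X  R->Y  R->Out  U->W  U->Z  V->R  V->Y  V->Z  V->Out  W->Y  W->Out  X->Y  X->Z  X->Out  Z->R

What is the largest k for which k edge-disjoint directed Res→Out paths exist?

5

Assign every edge capacity 1; by Menger, the answer equals the max flow.
Path Res→Q→Out (+1); total 1.
Path Res→R→Out (+1); total 2.
Path Res→V→Out (+1); total 3.
Path Res→W→Out (+1); total 4.
Path Res→X→Out (+1); total 5.
No residual Res→Out path; max flow = 5.
Certifying cut of size 5: {R→Out, Res→Q, Res→V, W→Out, X→Out}.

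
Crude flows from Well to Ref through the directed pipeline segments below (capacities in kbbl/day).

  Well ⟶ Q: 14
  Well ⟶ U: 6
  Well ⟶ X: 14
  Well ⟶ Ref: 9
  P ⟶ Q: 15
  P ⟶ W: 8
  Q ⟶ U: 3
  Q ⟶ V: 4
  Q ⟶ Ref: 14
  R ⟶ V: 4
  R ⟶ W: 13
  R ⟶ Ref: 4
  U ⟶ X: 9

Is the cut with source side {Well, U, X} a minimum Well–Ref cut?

Given cut capacity: 14 + 9 = 23.
Augment Well→Ref: bottleneck 9, flow now 9.
Augment Well→Q→Ref: bottleneck 14, flow now 23.
No augmenting path remains; maximum flow = 23.
Cut capacity 23 equals the max flow, so it is a minimum cut.

Yes — it is a minimum cut (capacity 23).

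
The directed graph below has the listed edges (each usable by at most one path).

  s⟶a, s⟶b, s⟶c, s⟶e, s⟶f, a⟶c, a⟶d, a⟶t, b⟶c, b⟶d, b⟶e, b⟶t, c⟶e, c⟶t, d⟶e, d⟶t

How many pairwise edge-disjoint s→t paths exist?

3

Assign every edge capacity 1; by Menger, the answer equals the max flow.
Path s→a→t (+1); total 1.
Path s→b→t (+1); total 2.
Path s→c→t (+1); total 3.
No residual s→t path; max flow = 3.
Certifying cut of size 3: {s→a, s→b, s→c}.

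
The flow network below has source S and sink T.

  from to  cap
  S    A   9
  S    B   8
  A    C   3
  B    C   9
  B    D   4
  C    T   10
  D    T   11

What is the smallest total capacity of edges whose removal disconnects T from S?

Augment S→A→C→T: bottleneck 3, flow now 3.
Augment S→B→C→T: bottleneck 7, flow now 10.
Augment S→B→D→T: bottleneck 1, flow now 11.
No augmenting path remains; maximum flow = 11.
By max-flow min-cut, the minimum cut capacity equals the max flow.
In the residual graph, reachable from S: {S, A}.
Min-cut edges: S→B (8), A→C (3); capacity 8 + 3 = 11.

11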